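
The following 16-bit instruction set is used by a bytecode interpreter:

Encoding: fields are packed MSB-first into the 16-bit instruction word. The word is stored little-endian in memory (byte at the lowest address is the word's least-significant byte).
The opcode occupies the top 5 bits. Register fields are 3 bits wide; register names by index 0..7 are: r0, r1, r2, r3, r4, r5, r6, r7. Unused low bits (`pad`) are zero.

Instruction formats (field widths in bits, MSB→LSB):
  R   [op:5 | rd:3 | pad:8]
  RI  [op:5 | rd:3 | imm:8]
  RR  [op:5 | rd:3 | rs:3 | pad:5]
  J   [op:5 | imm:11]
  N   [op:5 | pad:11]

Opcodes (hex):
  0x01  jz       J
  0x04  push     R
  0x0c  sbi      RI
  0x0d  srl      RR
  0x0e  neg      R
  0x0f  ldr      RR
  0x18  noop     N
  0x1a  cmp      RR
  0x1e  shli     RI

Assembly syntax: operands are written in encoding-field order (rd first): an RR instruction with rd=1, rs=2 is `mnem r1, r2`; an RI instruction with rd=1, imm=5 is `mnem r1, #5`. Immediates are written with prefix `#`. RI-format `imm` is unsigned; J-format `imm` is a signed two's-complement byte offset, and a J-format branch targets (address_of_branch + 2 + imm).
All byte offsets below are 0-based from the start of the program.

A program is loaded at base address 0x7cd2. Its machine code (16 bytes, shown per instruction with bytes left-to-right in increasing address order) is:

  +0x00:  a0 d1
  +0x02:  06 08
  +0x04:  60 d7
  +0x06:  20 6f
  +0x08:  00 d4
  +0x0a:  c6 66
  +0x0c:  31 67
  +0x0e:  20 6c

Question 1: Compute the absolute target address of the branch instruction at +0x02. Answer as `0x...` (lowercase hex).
off 0x02: read 06 08 as little → 0x0806
  op=0x0806>>11=0x1 ⇒ jz (J)
  imm@[10:0]=0x6 ⇒ #6
  target = base 0x7cd2 + off 0x02 + 2 + imm 6 = 0x7cdc

0x7cdc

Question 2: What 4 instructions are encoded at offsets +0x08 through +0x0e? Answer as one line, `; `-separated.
+0x08: 00 d4 ⇒ word 0xd400 (little)
  top 5b → 0x1a → cmp [RR]
  rd@[10:8]=0x4 ⇒ r4
  rs@[7:5]=0x0 ⇒ r0
+0x0a: c6 66 ⇒ word 0x66c6 (little)
  top 5b → 0xc → sbi [RI]
  rd@[10:8]=0x6 ⇒ r6
  imm@[7:0]=0xc6 ⇒ #198
+0x0c: 31 67 ⇒ word 0x6731 (little)
  top 5b → 0xc → sbi [RI]
  rd@[10:8]=0x7 ⇒ r7
  imm@[7:0]=0x31 ⇒ #49
+0x0e: 20 6c ⇒ word 0x6c20 (little)
  top 5b → 0xd → srl [RR]
  rd@[10:8]=0x4 ⇒ r4
  rs@[7:5]=0x1 ⇒ r1

cmp r4, r0; sbi r6, #198; sbi r7, #49; srl r4, r1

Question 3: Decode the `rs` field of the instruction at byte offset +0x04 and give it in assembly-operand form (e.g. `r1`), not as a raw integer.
@+04  little-endian(60 d7) = 0xd760
  op=0xd760>>11=0x1a ⇒ cmp (RR)
  [10:8] rd=7 = r7
  [7:5] rs=3 = r3

r3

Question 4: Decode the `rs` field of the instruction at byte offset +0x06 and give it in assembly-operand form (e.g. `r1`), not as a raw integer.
r1

[06] 20 6f → 0x6f20
  op=0x6f20>>11=0xd ⇒ srl (RR)
  rd: (w>>8)&0x7=0x7 → r7
  rs: (w>>5)&0x7=0x1 → r1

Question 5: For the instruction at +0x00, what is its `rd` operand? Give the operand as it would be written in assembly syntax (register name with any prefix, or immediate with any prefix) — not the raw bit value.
off 0x00: read a0 d1 as little → 0xd1a0
  opcode bits[15:11]=0x1a: cmp/RR
  rd@[10:8]=0x1 ⇒ r1
  rs@[7:5]=0x5 ⇒ r5

r1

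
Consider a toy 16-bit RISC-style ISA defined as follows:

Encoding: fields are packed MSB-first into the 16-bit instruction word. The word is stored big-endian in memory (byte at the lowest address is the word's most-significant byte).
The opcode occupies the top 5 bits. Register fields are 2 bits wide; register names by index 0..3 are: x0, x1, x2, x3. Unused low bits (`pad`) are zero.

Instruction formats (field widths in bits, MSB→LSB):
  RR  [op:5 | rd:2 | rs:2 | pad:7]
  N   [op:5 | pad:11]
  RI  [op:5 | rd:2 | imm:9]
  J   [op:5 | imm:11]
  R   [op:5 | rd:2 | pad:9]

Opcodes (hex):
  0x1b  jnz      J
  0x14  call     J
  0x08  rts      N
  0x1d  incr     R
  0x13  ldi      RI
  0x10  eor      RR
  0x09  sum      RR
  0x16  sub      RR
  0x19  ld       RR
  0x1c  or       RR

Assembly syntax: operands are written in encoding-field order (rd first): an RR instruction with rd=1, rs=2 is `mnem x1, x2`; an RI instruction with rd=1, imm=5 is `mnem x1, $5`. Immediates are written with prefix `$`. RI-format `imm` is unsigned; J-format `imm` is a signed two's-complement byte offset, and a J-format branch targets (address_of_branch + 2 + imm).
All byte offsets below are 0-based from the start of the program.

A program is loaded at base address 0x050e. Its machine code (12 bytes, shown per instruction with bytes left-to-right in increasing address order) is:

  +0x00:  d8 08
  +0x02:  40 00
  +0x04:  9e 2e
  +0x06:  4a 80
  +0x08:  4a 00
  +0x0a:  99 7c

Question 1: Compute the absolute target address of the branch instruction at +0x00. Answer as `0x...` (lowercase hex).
@+00  big-endian(d8 08) = 0xd808
  op=0xd808>>11=0x1b ⇒ jnz (J)
  [10:0] imm=8 = $8
  target = base 0x050e + off 0x00 + 2 + imm 8 = 0x0518

0x0518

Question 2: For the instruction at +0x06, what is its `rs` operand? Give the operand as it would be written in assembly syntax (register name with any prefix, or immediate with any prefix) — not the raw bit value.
+0x06: 4a 80 ⇒ word 0x4a80 (big)
  opcode bits[15:11]=0x9: sum/RR
  rd: (w>>9)&0x3=0x1 → x1
  rs: (w>>7)&0x3=0x1 → x1

x1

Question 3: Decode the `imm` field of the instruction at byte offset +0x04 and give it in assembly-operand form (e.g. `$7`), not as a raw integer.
$46

off 0x04: read 9e 2e as big → 0x9e2e
  op=0x9e2e>>11=0x13 ⇒ ldi (RI)
  [10:9] rd=3 = x3
  [8:0] imm=46 = $46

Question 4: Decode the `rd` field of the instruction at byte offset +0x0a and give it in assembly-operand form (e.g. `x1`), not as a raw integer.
[0a] 99 7c → 0x997c
  opcode bits[15:11]=0x13: ldi/RI
  [10:9] rd=0 = x0
  [8:0] imm=380 = $380

x0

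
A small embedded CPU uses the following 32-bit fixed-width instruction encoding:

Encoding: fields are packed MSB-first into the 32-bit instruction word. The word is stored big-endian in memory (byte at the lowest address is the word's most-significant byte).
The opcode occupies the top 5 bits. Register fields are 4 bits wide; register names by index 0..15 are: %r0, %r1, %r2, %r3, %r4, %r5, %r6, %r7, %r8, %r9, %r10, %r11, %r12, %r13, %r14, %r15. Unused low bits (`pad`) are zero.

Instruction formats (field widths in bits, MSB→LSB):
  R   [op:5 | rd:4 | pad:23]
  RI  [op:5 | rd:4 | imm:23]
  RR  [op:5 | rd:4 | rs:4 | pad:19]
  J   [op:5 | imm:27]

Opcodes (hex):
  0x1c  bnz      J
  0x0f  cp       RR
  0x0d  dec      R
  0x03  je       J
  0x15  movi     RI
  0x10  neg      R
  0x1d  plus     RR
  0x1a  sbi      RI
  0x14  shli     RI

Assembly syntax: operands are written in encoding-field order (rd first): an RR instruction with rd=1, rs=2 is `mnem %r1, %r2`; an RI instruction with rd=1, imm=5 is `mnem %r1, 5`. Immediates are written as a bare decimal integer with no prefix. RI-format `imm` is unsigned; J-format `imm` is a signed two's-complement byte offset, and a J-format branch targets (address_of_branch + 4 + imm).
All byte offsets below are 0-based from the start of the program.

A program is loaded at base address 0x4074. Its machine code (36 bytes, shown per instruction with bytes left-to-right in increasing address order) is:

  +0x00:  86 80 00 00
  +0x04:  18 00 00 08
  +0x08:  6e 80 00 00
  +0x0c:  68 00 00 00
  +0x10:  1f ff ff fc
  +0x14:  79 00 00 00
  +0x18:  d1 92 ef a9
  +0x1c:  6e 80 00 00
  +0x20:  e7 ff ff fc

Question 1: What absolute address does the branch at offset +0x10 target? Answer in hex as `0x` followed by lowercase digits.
[10] 1f ff ff fc → 0x1ffffffc
  top 5b → 0x3 → je [J]
  imm@[26:0]=0x7fffffc (s27→-4) ⇒ -4
  target = base 0x4074 + off 0x10 + 4 + imm -4 = 0x4084

0x4084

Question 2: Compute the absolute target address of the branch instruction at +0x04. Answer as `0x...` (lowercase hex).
[04] 18 00 00 08 → 0x18000008
  top 5b → 0x3 → je [J]
  imm@[26:0]=0x8 ⇒ 8
  target = base 0x4074 + off 0x04 + 4 + imm 8 = 0x4084

0x4084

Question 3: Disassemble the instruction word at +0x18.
sbi %r3, 1241001

[18] d1 92 ef a9 → 0xd192efa9
  op=0xd192efa9>>27=0x1a ⇒ sbi (RI)
  rd@[26:23]=0x3 ⇒ %r3
  imm@[22:0]=0x12efa9 ⇒ 1241001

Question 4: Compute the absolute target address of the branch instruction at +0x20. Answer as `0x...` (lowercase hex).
0x4094

[20] e7 ff ff fc → 0xe7fffffc
  top 5b → 0x1c → bnz [J]
  imm@[26:0]=0x7fffffc (s27→-4) ⇒ -4
  target = base 0x4074 + off 0x20 + 4 + imm -4 = 0x4094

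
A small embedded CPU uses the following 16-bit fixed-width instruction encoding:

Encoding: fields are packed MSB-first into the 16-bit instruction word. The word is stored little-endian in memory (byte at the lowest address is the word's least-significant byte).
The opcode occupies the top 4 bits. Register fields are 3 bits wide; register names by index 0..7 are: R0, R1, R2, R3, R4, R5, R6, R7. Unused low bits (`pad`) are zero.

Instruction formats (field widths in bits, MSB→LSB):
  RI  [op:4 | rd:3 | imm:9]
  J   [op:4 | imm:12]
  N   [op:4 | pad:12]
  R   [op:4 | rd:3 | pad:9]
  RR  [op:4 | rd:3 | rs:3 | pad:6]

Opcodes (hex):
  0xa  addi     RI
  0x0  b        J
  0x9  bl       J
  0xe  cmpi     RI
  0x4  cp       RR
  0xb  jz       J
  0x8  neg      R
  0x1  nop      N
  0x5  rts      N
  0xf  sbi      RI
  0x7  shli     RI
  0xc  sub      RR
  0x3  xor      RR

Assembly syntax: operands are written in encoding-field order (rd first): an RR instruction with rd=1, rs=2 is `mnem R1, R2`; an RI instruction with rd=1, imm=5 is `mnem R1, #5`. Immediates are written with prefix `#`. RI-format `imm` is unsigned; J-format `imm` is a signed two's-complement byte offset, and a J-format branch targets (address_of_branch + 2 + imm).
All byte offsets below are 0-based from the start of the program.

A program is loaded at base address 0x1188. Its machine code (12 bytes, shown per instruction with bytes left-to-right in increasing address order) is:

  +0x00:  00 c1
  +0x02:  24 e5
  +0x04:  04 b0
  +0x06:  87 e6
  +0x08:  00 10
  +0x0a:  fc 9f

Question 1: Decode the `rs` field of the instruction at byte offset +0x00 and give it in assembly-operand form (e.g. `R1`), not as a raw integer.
R4

off 0x00: read 00 c1 as little → 0xc100
  opcode bits[15:12]=0xc: sub/RR
  [11:9] rd=0 = R0
  [8:6] rs=4 = R4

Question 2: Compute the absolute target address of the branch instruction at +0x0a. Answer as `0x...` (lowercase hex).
0x1190

@+0a  little-endian(fc 9f) = 0x9ffc
  top 4b → 0x9 → bl [J]
  imm: (w>>0)&0xfff=0xffc (s12→-4) → #-4
  target = base 0x1188 + off 0x0a + 2 + imm -4 = 0x1190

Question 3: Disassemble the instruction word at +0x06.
[06] 87 e6 → 0xe687
  opcode bits[15:12]=0xe: cmpi/RI
  [11:9] rd=3 = R3
  [8:0] imm=135 = #135

cmpi R3, #135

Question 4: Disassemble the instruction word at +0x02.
cmpi R2, #292

+0x02: 24 e5 ⇒ word 0xe524 (little)
  opcode bits[15:12]=0xe: cmpi/RI
  rd@[11:9]=0x2 ⇒ R2
  imm@[8:0]=0x124 ⇒ #292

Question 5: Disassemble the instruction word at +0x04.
jz #4

[04] 04 b0 → 0xb004
  op=0xb004>>12=0xb ⇒ jz (J)
  imm@[11:0]=0x4 ⇒ #4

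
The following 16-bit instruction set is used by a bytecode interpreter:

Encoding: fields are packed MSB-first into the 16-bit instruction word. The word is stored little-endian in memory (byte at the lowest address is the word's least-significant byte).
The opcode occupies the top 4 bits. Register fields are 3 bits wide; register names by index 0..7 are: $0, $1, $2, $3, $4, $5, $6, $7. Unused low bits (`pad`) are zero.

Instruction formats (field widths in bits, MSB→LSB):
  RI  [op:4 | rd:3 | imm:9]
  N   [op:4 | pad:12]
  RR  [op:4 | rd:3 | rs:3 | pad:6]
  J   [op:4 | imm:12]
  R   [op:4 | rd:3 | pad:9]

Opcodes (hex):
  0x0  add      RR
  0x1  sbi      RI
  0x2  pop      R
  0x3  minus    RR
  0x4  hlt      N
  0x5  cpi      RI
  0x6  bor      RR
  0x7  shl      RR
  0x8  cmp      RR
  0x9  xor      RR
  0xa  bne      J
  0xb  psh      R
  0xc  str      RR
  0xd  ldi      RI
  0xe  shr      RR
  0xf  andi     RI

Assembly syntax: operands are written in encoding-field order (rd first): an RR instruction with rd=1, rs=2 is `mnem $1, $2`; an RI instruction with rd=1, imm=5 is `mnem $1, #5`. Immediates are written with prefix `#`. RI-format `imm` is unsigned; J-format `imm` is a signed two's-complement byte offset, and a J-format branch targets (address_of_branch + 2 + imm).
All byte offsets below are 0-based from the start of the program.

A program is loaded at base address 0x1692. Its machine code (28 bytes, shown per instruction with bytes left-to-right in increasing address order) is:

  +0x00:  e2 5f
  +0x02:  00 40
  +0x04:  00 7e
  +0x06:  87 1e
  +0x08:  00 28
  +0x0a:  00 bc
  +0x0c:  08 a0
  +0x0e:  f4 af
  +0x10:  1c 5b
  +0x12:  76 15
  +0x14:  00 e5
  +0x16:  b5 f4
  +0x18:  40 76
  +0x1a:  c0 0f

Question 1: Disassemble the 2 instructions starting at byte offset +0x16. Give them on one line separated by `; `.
@+16  little-endian(b5 f4) = 0xf4b5
  opcode bits[15:12]=0xf: andi/RI
  rd@[11:9]=0x2 ⇒ $2
  imm@[8:0]=0xb5 ⇒ #181
@+18  little-endian(40 76) = 0x7640
  opcode bits[15:12]=0x7: shl/RR
  rd@[11:9]=0x3 ⇒ $3
  rs@[8:6]=0x1 ⇒ $1

andi $2, #181; shl $3, $1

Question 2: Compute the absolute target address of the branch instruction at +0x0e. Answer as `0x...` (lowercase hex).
0x1696

@+0e  little-endian(f4 af) = 0xaff4
  op=0xaff4>>12=0xa ⇒ bne (J)
  imm@[11:0]=0xff4 (s12→-12) ⇒ #-12
  target = base 0x1692 + off 0x0e + 2 + imm -12 = 0x1696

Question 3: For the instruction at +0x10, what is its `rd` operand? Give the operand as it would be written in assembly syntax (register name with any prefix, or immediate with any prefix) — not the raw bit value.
$5

+0x10: 1c 5b ⇒ word 0x5b1c (little)
  opcode bits[15:12]=0x5: cpi/RI
  [11:9] rd=5 = $5
  [8:0] imm=284 = #284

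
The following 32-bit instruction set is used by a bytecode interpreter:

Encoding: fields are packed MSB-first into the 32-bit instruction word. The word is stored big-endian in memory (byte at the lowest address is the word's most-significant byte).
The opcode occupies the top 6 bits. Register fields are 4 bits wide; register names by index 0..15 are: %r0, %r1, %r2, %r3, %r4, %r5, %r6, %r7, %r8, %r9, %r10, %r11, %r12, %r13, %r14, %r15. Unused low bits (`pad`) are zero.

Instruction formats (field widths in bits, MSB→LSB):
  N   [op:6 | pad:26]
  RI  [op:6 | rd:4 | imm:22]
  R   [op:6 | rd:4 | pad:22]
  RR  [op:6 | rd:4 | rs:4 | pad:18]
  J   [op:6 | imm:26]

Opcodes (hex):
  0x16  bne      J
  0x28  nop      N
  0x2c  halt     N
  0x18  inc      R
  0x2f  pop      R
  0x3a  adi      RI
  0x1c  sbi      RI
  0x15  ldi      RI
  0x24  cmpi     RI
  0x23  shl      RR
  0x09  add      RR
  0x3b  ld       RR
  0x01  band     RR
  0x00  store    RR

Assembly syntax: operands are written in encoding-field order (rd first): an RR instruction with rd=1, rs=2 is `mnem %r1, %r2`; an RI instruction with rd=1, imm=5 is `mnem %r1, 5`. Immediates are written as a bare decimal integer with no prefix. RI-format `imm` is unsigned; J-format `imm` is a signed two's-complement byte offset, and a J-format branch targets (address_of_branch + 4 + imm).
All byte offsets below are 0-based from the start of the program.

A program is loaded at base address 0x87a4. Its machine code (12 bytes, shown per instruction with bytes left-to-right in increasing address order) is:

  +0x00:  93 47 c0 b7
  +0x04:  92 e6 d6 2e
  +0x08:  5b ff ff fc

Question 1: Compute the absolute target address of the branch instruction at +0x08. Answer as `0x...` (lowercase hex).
+0x08: 5b ff ff fc ⇒ word 0x5bfffffc (big)
  op=0x5bfffffc>>26=0x16 ⇒ bne (J)
  imm@[25:0]=0x3fffffc (s26→-4) ⇒ -4
  target = base 0x87a4 + off 0x08 + 4 + imm -4 = 0x87ac

0x87ac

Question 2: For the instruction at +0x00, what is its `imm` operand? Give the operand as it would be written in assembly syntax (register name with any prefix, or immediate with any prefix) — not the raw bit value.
508087

@+00  big-endian(93 47 c0 b7) = 0x9347c0b7
  opcode bits[31:26]=0x24: cmpi/RI
  rd: (w>>22)&0xf=0xd → %r13
  imm: (w>>0)&0x3fffff=0x7c0b7 → 508087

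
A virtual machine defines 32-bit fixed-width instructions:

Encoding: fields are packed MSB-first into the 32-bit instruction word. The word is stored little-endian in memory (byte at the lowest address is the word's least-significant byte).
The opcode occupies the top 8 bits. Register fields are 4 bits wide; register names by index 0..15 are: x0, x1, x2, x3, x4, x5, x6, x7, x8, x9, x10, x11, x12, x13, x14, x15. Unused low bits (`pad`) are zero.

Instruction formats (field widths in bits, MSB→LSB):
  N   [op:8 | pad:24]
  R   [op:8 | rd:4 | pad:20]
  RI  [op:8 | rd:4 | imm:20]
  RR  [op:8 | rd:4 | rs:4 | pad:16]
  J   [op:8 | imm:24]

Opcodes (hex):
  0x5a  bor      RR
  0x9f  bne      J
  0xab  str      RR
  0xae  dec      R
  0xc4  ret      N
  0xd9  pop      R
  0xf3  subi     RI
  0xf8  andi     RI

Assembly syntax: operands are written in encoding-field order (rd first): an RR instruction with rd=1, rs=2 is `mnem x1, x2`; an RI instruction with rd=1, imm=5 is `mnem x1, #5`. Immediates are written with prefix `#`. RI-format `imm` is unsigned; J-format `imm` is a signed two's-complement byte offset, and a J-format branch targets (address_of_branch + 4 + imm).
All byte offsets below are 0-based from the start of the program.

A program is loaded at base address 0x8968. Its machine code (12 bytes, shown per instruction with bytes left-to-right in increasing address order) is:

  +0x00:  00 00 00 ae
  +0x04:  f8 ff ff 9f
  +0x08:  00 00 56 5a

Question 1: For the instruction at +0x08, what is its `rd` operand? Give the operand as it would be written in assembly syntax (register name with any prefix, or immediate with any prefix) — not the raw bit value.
x5

+0x08: 00 00 56 5a ⇒ word 0x5a560000 (little)
  op=0x5a560000>>24=0x5a ⇒ bor (RR)
  rd@[23:20]=0x5 ⇒ x5
  rs@[19:16]=0x6 ⇒ x6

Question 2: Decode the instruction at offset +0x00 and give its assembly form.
+0x00: 00 00 00 ae ⇒ word 0xae000000 (little)
  opcode bits[31:24]=0xae: dec/R
  rd: (w>>20)&0xf=0x0 → x0

dec x0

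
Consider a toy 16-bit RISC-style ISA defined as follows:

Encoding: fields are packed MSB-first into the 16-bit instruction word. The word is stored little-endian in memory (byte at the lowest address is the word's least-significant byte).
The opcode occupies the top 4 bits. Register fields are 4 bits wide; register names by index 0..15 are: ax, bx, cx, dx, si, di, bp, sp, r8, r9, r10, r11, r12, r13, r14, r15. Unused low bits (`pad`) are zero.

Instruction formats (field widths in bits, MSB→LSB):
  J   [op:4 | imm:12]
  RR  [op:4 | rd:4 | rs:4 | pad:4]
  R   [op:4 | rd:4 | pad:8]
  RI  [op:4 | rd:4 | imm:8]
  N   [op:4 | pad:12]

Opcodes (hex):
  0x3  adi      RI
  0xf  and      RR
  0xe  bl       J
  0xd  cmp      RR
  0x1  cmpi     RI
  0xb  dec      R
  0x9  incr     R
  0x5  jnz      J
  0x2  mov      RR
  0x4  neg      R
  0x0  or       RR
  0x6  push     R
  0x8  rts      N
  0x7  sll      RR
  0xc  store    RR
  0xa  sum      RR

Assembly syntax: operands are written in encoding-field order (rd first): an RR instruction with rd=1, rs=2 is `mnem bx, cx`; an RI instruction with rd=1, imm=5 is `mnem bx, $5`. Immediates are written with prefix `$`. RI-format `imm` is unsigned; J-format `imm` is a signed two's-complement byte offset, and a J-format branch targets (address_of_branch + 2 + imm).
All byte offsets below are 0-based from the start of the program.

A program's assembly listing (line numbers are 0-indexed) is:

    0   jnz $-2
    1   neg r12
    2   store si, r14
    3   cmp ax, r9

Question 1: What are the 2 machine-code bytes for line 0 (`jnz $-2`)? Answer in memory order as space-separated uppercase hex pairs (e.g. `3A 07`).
0. jnz fields op=0x5:4|imm=-2:12 → word 5ffeh → fe 5f

FE 5F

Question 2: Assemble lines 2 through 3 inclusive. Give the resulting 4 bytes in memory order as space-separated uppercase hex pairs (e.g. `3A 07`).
E0 C4 90 D0

L2: store op=0xc:4|rd=4:4|rs=14:4|pad=0:4 ⇒ 0xc4e0 ⇒ little e0 c4
L3: cmp op=0xd:4|rd=0:4|rs=9:4|pad=0:4 ⇒ 0xd090 ⇒ little 90 d0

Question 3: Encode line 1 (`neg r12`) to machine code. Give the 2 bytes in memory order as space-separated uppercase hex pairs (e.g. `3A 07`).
1. neg fields op=0x4:4|rd=12:4|pad=0:8 → word 4c00h → 00 4c

00 4C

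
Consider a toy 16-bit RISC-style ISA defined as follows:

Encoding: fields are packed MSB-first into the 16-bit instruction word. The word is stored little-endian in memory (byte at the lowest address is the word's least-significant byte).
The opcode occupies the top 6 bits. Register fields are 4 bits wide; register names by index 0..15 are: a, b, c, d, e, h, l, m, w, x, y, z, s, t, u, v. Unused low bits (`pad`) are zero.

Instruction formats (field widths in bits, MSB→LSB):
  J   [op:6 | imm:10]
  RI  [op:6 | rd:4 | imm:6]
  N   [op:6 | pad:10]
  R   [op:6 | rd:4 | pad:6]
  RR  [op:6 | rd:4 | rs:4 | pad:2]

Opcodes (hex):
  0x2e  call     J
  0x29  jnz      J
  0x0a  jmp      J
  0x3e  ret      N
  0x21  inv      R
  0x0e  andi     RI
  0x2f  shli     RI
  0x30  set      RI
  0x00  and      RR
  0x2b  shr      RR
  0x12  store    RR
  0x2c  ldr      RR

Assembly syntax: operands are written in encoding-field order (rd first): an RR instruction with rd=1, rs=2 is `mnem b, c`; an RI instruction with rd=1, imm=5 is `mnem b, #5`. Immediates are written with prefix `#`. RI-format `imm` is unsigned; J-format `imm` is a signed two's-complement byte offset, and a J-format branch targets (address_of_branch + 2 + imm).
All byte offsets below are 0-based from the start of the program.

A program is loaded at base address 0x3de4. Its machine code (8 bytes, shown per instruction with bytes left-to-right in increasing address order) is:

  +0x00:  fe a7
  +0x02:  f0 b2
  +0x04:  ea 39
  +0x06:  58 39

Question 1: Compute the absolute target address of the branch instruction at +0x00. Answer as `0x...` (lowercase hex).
@+00  little-endian(fe a7) = 0xa7fe
  opcode bits[15:10]=0x29: jnz/J
  imm@[9:0]=0x3fe (s10→-2) ⇒ #-2
  target = base 0x3de4 + off 0x00 + 2 + imm -2 = 0x3de4

0x3de4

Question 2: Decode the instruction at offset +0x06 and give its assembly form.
andi h, #24

[06] 58 39 → 0x3958
  op=0x3958>>10=0xe ⇒ andi (RI)
  [9:6] rd=5 = h
  [5:0] imm=24 = #24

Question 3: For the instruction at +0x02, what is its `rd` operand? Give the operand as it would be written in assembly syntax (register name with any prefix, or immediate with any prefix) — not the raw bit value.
+0x02: f0 b2 ⇒ word 0xb2f0 (little)
  top 6b → 0x2c → ldr [RR]
  [9:6] rd=11 = z
  [5:2] rs=12 = s

z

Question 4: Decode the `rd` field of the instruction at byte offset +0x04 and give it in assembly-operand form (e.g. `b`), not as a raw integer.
@+04  little-endian(ea 39) = 0x39ea
  top 6b → 0xe → andi [RI]
  rd: (w>>6)&0xf=0x7 → m
  imm: (w>>0)&0x3f=0x2a → #42

m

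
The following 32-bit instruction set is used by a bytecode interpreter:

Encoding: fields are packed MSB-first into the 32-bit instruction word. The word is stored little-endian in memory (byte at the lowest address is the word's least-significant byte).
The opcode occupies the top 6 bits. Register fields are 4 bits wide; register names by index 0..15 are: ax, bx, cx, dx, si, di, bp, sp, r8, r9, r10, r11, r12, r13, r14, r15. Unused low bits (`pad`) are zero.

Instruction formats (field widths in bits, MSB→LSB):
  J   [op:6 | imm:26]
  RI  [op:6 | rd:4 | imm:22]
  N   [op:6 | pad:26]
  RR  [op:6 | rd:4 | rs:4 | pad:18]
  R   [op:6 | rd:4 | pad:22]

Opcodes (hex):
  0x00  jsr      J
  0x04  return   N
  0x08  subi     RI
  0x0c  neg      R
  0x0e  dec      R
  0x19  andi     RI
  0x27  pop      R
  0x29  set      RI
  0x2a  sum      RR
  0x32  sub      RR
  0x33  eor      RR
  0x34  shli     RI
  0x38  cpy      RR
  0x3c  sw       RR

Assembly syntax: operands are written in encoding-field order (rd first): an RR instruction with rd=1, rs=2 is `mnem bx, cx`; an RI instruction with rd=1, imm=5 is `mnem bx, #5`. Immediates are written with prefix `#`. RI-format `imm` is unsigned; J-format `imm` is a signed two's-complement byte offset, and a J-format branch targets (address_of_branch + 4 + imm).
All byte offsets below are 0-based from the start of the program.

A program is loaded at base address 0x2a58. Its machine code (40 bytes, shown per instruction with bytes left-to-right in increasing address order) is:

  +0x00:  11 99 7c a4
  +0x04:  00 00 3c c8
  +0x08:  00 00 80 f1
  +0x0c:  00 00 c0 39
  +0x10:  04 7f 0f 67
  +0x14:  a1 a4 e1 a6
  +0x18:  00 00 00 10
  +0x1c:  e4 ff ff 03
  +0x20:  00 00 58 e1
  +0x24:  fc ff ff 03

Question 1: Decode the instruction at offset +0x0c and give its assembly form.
@+0c  little-endian(00 00 c0 39) = 0x39c00000
  opcode bits[31:26]=0xe: dec/R
  [25:22] rd=7 = sp

dec sp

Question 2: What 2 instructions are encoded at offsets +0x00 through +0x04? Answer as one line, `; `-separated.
set bx, #3971345; sub ax, r15

[00] 11 99 7c a4 → 0xa47c9911
  opcode bits[31:26]=0x29: set/RI
  rd@[25:22]=0x1 ⇒ bx
  imm@[21:0]=0x3c9911 ⇒ #3971345
[04] 00 00 3c c8 → 0xc83c0000
  opcode bits[31:26]=0x32: sub/RR
  rd@[25:22]=0x0 ⇒ ax
  rs@[21:18]=0xf ⇒ r15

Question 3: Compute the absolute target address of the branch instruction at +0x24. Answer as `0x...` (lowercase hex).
0x2a7c

@+24  little-endian(fc ff ff 03) = 0x03fffffc
  op=0x03fffffc>>26=0x0 ⇒ jsr (J)
  [25:0] imm=67108860 (s26→-4) = #-4
  target = base 0x2a58 + off 0x24 + 4 + imm -4 = 0x2a7c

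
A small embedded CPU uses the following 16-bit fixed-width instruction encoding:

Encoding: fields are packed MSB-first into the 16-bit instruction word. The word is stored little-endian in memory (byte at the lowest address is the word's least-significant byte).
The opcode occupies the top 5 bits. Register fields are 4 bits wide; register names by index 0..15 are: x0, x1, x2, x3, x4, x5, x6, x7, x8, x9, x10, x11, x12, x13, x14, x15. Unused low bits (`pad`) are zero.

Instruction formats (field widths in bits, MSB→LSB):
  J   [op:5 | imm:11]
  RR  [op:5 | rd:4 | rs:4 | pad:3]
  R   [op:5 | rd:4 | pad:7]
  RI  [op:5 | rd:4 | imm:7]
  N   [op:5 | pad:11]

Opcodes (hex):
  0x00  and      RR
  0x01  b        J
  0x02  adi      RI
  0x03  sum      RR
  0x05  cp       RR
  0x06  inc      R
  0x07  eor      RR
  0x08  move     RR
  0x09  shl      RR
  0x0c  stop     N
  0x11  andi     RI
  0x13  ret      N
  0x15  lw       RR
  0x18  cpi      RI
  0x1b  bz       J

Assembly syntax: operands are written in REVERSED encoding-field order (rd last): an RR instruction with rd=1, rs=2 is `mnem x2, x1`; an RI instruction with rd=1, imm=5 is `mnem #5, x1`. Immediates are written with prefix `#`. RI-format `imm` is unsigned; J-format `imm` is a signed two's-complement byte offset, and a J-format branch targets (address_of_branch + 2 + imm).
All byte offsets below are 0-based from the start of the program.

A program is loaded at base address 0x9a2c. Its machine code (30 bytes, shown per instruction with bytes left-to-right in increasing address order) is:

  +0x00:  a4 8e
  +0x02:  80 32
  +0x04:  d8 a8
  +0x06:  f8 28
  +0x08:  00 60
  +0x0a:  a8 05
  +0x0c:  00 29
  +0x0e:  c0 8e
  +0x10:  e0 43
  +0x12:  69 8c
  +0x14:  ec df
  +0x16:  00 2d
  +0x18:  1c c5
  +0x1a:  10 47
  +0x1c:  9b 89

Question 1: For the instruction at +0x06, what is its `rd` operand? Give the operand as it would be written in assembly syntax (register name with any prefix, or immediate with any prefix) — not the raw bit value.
@+06  little-endian(f8 28) = 0x28f8
  opcode bits[15:11]=0x5: cp/RR
  [10:7] rd=1 = x1
  [6:3] rs=15 = x15

x1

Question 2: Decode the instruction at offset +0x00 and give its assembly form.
andi #36, x13

@+00  little-endian(a4 8e) = 0x8ea4
  opcode bits[15:11]=0x11: andi/RI
  [10:7] rd=13 = x13
  [6:0] imm=36 = #36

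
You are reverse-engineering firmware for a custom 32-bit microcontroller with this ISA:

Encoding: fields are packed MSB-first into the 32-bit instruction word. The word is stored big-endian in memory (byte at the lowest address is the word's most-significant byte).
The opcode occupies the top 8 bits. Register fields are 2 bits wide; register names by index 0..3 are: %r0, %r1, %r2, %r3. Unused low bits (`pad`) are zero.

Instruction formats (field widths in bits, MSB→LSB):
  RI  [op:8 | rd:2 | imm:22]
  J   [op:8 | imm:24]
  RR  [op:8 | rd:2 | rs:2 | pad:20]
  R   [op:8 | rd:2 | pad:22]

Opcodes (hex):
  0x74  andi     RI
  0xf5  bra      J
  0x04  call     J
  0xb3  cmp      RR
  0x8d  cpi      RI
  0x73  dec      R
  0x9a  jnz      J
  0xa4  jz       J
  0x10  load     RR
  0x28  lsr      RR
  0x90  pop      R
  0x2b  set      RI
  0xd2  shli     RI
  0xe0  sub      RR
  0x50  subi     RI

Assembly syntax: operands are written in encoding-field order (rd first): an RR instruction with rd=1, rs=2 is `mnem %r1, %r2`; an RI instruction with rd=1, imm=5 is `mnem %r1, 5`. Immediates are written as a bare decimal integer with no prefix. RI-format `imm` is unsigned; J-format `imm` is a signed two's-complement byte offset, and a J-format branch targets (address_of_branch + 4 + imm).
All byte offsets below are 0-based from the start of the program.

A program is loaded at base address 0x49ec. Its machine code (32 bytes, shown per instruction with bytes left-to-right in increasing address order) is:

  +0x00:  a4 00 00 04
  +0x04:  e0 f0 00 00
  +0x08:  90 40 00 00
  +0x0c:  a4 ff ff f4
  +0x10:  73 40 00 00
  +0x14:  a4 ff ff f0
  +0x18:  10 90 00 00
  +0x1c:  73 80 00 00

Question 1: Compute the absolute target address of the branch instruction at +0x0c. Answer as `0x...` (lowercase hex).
off 0x0c: read a4 ff ff f4 as big → 0xa4fffff4
  opcode bits[31:24]=0xa4: jz/J
  imm: (w>>0)&0xffffff=0xfffff4 (s24→-12) → -12
  target = base 0x49ec + off 0x0c + 4 + imm -12 = 0x49f0

0x49f0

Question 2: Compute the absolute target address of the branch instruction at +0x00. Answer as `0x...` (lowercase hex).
0x49f4

@+00  big-endian(a4 00 00 04) = 0xa4000004
  opcode bits[31:24]=0xa4: jz/J
  [23:0] imm=4 = 4
  target = base 0x49ec + off 0x00 + 4 + imm 4 = 0x49f4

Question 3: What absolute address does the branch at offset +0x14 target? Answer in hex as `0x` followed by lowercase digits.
0x49f4

+0x14: a4 ff ff f0 ⇒ word 0xa4fffff0 (big)
  top 8b → 0xa4 → jz [J]
  imm@[23:0]=0xfffff0 (s24→-16) ⇒ -16
  target = base 0x49ec + off 0x14 + 4 + imm -16 = 0x49f4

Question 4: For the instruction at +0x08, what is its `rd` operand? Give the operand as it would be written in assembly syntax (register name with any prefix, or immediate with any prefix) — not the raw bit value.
%r1

+0x08: 90 40 00 00 ⇒ word 0x90400000 (big)
  top 8b → 0x90 → pop [R]
  [23:22] rd=1 = %r1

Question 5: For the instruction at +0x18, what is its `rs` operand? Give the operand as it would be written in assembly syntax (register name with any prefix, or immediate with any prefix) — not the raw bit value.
+0x18: 10 90 00 00 ⇒ word 0x10900000 (big)
  opcode bits[31:24]=0x10: load/RR
  rd@[23:22]=0x2 ⇒ %r2
  rs@[21:20]=0x1 ⇒ %r1

%r1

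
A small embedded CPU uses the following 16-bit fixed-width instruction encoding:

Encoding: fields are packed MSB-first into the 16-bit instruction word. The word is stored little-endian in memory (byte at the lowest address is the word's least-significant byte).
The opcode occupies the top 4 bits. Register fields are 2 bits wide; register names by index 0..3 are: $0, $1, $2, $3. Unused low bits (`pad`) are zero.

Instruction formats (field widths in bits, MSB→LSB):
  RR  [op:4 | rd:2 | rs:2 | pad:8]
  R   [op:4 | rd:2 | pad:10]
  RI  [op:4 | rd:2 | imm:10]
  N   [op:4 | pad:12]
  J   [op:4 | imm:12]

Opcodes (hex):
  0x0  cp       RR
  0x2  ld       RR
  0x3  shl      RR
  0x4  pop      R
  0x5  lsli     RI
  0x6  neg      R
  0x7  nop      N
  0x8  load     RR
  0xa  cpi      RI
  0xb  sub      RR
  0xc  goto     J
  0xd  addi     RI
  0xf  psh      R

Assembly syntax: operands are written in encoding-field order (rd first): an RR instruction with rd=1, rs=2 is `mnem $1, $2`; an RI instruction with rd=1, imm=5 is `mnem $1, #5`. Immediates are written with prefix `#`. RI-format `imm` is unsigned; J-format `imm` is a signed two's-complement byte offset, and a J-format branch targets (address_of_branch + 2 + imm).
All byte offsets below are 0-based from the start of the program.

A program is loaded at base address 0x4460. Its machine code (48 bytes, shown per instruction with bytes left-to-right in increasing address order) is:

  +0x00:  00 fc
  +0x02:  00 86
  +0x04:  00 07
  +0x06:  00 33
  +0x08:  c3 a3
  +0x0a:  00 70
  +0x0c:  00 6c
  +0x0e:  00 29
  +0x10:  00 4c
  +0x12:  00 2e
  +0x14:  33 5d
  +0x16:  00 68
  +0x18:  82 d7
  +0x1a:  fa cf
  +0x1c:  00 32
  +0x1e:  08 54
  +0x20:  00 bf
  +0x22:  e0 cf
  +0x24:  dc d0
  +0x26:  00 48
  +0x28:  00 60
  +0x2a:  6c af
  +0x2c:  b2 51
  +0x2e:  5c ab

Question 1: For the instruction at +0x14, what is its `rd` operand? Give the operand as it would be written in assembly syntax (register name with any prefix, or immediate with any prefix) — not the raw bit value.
$3

off 0x14: read 33 5d as little → 0x5d33
  top 4b → 0x5 → lsli [RI]
  rd: (w>>10)&0x3=0x3 → $3
  imm: (w>>0)&0x3ff=0x133 → #307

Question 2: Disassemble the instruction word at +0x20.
off 0x20: read 00 bf as little → 0xbf00
  top 4b → 0xb → sub [RR]
  rd@[11:10]=0x3 ⇒ $3
  rs@[9:8]=0x3 ⇒ $3

sub $3, $3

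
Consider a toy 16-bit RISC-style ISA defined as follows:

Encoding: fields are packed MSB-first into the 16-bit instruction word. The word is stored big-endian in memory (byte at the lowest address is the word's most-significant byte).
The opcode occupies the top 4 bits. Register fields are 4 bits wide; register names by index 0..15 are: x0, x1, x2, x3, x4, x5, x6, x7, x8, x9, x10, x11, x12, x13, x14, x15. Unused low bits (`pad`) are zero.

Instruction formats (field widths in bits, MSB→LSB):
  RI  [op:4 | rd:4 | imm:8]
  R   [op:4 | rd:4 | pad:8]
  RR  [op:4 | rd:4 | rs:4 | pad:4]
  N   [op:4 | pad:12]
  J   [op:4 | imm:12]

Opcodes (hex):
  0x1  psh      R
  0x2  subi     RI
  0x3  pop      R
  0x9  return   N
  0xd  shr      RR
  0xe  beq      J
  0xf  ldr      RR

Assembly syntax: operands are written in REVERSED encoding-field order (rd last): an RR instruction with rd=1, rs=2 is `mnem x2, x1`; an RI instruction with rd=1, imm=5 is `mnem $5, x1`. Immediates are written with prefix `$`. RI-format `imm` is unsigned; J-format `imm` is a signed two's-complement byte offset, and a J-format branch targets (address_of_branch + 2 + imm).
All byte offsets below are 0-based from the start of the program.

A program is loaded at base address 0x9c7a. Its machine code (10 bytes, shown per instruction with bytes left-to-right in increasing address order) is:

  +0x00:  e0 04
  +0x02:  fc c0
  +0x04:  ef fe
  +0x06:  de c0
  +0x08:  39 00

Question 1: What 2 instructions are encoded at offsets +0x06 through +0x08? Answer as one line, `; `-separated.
[06] de c0 → 0xdec0
  op=0xdec0>>12=0xd ⇒ shr (RR)
  [11:8] rd=14 = x14
  [7:4] rs=12 = x12
[08] 39 00 → 0x3900
  op=0x3900>>12=0x3 ⇒ pop (R)
  [11:8] rd=9 = x9

shr x12, x14; pop x9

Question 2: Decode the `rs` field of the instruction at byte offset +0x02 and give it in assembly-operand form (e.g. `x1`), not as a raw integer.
[02] fc c0 → 0xfcc0
  op=0xfcc0>>12=0xf ⇒ ldr (RR)
  rd@[11:8]=0xc ⇒ x12
  rs@[7:4]=0xc ⇒ x12

x12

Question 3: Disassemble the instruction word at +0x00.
off 0x00: read e0 04 as big → 0xe004
  opcode bits[15:12]=0xe: beq/J
  imm: (w>>0)&0xfff=0x4 → $4

beq $4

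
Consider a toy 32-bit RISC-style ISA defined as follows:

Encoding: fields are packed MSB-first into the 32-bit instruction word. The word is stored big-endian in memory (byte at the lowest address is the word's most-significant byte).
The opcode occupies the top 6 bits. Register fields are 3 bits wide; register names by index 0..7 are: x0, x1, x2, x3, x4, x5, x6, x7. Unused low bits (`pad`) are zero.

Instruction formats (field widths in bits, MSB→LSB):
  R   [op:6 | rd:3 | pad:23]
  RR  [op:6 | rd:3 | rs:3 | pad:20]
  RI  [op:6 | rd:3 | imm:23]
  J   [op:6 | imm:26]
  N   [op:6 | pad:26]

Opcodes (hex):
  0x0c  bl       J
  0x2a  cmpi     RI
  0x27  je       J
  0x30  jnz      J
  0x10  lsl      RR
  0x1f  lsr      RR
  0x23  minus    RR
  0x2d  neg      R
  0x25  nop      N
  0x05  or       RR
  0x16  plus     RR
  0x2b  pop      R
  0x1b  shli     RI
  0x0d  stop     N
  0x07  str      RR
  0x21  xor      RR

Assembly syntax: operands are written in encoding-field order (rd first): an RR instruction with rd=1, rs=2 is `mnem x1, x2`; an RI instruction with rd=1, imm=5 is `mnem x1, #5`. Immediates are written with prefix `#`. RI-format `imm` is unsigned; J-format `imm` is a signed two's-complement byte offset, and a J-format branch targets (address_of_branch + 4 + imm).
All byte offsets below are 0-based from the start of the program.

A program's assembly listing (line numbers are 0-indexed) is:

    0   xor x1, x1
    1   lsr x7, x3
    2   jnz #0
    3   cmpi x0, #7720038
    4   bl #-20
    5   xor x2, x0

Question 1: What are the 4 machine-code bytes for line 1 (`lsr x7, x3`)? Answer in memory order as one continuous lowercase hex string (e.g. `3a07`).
1. lsr fields op=0x1f:6|rd=7:3|rs=3:3|pad=0:20 → word 7fb00000h → 7f b0 00 00

7fb00000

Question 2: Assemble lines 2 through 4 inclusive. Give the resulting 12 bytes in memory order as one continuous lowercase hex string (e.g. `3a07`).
c0000000a875cc6633ffffec

L2: jnz op=0x30:6|imm=0:26 ⇒ 0xc0000000 ⇒ big c0 00 00 00
L3: cmpi op=0x2a:6|rd=0:3|imm=7720038:23 ⇒ 0xa875cc66 ⇒ big a8 75 cc 66
L4: bl op=0xc:6|imm=-20:26 ⇒ 0x33ffffec ⇒ big 33 ff ff ec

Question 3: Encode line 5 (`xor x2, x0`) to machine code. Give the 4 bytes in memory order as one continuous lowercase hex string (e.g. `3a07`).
85000000

5. xor fields op=0x21:6|rd=2:3|rs=0:3|pad=0:20 → word 85000000h → 85 00 00 00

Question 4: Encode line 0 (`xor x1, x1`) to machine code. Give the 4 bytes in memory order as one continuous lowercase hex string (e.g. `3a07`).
84900000

L0: xor op=0x21:6|rd=1:3|rs=1:3|pad=0:20 ⇒ 0x84900000 ⇒ big 84 90 00 00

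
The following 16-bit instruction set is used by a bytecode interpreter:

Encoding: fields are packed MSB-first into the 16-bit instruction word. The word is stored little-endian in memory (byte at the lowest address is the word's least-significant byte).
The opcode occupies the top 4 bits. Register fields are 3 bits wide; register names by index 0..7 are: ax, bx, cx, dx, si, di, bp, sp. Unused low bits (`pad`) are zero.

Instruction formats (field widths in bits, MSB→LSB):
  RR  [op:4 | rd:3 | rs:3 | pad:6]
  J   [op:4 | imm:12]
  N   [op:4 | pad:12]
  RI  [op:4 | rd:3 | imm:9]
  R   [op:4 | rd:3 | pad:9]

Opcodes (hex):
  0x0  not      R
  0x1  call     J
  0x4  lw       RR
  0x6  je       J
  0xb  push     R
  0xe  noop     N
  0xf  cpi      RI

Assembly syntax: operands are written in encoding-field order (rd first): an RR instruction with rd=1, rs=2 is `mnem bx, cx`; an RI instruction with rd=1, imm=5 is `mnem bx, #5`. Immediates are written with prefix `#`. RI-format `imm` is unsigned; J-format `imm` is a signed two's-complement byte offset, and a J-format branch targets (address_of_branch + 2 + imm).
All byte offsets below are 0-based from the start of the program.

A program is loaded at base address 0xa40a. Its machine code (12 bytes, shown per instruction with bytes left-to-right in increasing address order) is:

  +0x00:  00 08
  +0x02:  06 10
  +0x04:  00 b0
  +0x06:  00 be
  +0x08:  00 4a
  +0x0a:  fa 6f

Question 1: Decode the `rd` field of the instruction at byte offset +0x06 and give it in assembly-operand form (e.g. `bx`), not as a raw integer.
sp

off 0x06: read 00 be as little → 0xbe00
  opcode bits[15:12]=0xb: push/R
  rd: (w>>9)&0x7=0x7 → sp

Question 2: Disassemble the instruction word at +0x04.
+0x04: 00 b0 ⇒ word 0xb000 (little)
  op=0xb000>>12=0xb ⇒ push (R)
  [11:9] rd=0 = ax

push ax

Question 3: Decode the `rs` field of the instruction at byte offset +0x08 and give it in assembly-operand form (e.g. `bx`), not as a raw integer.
ax

[08] 00 4a → 0x4a00
  opcode bits[15:12]=0x4: lw/RR
  rd@[11:9]=0x5 ⇒ di
  rs@[8:6]=0x0 ⇒ ax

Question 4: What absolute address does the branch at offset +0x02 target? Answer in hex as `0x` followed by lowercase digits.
[02] 06 10 → 0x1006
  op=0x1006>>12=0x1 ⇒ call (J)
  imm: (w>>0)&0xfff=0x6 → #6
  target = base 0xa40a + off 0x02 + 2 + imm 6 = 0xa414

0xa414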